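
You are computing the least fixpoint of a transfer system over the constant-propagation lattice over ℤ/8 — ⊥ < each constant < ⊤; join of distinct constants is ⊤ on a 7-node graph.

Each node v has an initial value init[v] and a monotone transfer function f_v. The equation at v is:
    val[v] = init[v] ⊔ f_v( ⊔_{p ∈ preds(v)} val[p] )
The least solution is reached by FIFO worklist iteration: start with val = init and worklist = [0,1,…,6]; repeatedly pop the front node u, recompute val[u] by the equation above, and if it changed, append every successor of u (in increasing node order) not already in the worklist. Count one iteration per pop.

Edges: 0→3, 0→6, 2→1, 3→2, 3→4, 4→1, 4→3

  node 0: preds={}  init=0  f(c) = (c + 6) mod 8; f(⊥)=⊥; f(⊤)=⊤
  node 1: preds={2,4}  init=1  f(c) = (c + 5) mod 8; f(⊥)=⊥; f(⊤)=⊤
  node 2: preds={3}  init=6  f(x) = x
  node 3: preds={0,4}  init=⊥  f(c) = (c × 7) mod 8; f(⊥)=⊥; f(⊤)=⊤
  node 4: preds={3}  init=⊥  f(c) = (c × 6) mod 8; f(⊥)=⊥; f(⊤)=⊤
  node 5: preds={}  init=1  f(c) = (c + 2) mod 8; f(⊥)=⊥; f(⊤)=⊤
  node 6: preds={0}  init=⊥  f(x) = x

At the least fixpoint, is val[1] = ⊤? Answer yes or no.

Trace (10 dequeues):
  [1] u=0 | in ⊥ | out 0 | ==
  [2] u=1 | in 6 | out ⊤ | prev 1 | push {}
  [3] u=2 | in ⊥ | out 6 | ==
  [4] u=3 | in 0 | out 0 | prev ⊥ | push {2}
  [5] u=4 | in 0 | out 0 | prev ⊥ | push {1,3}
  [6] u=5 | in ⊥ | out 1 | ==
  [7] u=6 | in 0 | out 0 | prev ⊥ | push {}
  [8] u=2 | in 0 | out ⊤ | prev 6 | push {}
  [9] u=1 | in ⊤ | out ⊤ | ==
  [10] u=3 | in 0 | out 0 | ==

Converged values:
  [0] 0
  [1] ⊤
  [2] ⊤
  [3] 0
  [4] 0
  [5] 1
  [6] 0

yes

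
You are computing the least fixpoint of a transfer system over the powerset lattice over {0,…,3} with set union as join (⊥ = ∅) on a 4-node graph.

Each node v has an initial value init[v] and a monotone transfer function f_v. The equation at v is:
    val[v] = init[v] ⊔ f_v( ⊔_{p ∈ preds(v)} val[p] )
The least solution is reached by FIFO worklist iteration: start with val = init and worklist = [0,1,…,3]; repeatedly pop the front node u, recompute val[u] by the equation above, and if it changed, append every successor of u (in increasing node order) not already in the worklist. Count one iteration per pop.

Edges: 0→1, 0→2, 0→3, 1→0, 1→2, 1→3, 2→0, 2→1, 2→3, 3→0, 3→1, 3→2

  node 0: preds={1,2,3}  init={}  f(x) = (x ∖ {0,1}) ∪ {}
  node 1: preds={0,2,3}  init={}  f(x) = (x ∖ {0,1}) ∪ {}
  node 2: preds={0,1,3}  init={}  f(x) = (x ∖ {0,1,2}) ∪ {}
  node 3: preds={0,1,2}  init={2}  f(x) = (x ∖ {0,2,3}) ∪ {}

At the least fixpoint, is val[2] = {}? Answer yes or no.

Worklist (5 pops):
  #1 pop 0: in={2} → {2} (was {}); enqueue []
  #2 pop 1: in={2} → {2} (was {}); enqueue [0]
  #3 pop 2: in={2} → {} (no change)
  #4 pop 3: in={2} → {2} (no change)
  #5 pop 0: in={2} → {2} (no change)

Fixpoint:
  val[0] = {2}
  val[1] = {2}
  val[2] = {}
  val[3] = {2}

yes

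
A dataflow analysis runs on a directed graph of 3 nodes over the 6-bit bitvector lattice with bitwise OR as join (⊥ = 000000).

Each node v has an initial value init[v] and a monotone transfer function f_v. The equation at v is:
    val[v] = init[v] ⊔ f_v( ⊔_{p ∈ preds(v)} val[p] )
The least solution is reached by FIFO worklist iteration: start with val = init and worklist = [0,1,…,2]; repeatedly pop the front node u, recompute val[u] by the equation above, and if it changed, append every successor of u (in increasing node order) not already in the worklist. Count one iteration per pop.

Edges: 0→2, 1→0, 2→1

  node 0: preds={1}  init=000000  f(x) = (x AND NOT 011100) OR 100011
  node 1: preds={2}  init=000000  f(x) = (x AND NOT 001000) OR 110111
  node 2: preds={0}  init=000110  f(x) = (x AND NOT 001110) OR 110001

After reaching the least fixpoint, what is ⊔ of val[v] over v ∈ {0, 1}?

Worklist (5 pops):
  #1 pop 0: in=000000 → 100011 (was 000000); enqueue []
  #2 pop 1: in=000110 → 110111 (was 000000); enqueue [0]
  #3 pop 2: in=100011 → 110111 (was 000110); enqueue [1]
  #4 pop 0: in=110111 → 100011 (no change)
  #5 pop 1: in=110111 → 110111 (no change)

Fixpoint:
  val[0] = 100011
  val[1] = 110111
  val[2] = 110111

110111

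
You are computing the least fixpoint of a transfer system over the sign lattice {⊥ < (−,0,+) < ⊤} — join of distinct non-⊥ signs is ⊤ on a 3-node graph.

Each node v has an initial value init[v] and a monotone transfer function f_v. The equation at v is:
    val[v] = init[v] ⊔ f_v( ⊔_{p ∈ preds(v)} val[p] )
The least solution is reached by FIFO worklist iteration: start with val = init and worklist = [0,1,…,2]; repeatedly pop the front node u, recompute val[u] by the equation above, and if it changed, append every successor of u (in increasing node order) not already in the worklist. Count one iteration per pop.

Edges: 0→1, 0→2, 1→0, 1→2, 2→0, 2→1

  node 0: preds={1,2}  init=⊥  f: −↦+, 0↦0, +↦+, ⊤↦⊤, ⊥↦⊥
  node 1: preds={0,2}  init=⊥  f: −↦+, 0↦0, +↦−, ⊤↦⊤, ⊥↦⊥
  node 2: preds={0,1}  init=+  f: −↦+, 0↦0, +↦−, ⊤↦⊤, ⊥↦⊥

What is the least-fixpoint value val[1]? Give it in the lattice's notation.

⊤

Iteration log — 7 steps:
  step 1. node 0  ⊔preds=+  new=+  old=⊥  +wl: 
  step 2. node 1  ⊔preds=+  new=−  old=⊥  +wl: 0
  step 3. node 2  ⊔preds=⊤  new=⊤  old=+  +wl: 1
  step 4. node 0  ⊔preds=⊤  new=⊤  old=+  +wl: 2
  step 5. node 1  ⊔preds=⊤  new=⊤  old=−  +wl: 0
  step 6. node 2  ⊔preds=⊤  new=⊤  stable
  step 7. node 0  ⊔preds=⊤  new=⊤  stable

Least fixpoint reached:
  node 0: ⊤
  node 1: ⊤
  node 2: ⊤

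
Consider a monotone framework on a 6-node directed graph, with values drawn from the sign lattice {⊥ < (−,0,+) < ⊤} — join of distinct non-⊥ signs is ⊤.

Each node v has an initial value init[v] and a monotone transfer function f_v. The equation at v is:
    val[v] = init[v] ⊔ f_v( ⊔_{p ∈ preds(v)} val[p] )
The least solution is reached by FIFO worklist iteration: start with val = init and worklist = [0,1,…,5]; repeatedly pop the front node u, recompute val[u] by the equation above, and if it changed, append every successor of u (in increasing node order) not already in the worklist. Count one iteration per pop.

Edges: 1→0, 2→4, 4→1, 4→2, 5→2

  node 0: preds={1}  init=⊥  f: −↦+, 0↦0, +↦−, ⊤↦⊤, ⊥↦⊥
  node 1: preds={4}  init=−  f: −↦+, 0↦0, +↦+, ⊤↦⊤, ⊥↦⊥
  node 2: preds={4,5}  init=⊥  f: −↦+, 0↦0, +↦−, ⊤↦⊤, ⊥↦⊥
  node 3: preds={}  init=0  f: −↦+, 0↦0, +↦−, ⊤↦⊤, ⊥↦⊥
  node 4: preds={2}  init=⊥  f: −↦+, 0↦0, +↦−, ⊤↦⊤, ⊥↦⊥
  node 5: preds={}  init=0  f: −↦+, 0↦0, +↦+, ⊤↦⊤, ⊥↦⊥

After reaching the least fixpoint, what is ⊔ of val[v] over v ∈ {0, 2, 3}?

⊤

Iteration log — 9 steps:
  step 1. node 0  ⊔preds=−  new=+  old=⊥  +wl: 
  step 2. node 1  ⊔preds=⊥  new=−  stable
  step 3. node 2  ⊔preds=0  new=0  old=⊥  +wl: 
  step 4. node 3  ⊔preds=⊥  new=0  stable
  step 5. node 4  ⊔preds=0  new=0  old=⊥  +wl: 1,2
  step 6. node 5  ⊔preds=⊥  new=0  stable
  step 7. node 1  ⊔preds=0  new=⊤  old=−  +wl: 0
  step 8. node 2  ⊔preds=0  new=0  stable
  step 9. node 0  ⊔preds=⊤  new=⊤  old=+  +wl: 

Least fixpoint reached:
  node 0: ⊤
  node 1: ⊤
  node 2: 0
  node 3: 0
  node 4: 0
  node 5: 0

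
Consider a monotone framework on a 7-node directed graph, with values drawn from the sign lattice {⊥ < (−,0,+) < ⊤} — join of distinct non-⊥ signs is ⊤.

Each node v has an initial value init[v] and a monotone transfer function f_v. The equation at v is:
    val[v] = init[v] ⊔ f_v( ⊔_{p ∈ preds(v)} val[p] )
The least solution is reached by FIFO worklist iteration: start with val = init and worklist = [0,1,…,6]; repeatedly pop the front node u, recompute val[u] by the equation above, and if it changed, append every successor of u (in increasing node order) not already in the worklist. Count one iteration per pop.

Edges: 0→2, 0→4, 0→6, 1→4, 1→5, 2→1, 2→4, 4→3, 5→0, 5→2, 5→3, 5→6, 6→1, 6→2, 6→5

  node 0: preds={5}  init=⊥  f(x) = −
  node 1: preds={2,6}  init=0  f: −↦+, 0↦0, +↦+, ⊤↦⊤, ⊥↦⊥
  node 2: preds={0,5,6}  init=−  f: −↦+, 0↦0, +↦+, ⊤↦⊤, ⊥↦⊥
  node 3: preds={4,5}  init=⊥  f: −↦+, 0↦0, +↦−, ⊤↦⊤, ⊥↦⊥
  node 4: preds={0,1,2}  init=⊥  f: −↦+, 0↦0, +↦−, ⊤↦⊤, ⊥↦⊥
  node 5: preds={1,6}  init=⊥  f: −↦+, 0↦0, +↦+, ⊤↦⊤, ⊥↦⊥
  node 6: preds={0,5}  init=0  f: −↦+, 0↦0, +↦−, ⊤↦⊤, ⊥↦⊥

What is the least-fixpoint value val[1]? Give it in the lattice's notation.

Trace (12 dequeues):
  [1] u=0 | in ⊥ | out − | prev ⊥ | push {}
  [2] u=1 | in ⊤ | out ⊤ | prev 0 | push {}
  [3] u=2 | in ⊤ | out ⊤ | prev − | push {1}
  [4] u=3 | in ⊥ | out ⊥ | ==
  [5] u=4 | in ⊤ | out ⊤ | prev ⊥ | push {3}
  [6] u=5 | in ⊤ | out ⊤ | prev ⊥ | push {0,2}
  [7] u=6 | in ⊤ | out ⊤ | prev 0 | push {5}
  [8] u=1 | in ⊤ | out ⊤ | ==
  [9] u=3 | in ⊤ | out ⊤ | prev ⊥ | push {}
  [10] u=0 | in ⊤ | out − | ==
  [11] u=2 | in ⊤ | out ⊤ | ==
  [12] u=5 | in ⊤ | out ⊤ | ==

Converged values:
  [0] −
  [1] ⊤
  [2] ⊤
  [3] ⊤
  [4] ⊤
  [5] ⊤
  [6] ⊤

⊤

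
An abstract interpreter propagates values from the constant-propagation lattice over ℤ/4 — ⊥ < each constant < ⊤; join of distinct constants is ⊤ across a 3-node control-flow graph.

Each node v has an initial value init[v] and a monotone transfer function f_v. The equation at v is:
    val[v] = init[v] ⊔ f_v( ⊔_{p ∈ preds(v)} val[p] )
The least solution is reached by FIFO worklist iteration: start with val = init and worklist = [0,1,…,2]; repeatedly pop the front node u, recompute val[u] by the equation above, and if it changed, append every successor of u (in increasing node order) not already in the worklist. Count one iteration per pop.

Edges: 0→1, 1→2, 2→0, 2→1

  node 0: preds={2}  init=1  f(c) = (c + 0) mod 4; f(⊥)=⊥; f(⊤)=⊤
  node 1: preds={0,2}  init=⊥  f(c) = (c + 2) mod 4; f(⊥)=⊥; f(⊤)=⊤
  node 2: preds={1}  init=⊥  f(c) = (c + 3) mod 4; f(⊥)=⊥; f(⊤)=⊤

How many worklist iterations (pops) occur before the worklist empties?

8

Iteration log — 8 steps:
  step 1. node 0  ⊔preds=⊥  new=1  stable
  step 2. node 1  ⊔preds=1  new=3  old=⊥  +wl: 
  step 3. node 2  ⊔preds=3  new=2  old=⊥  +wl: 0,1
  step 4. node 0  ⊔preds=2  new=⊤  old=1  +wl: 
  step 5. node 1  ⊔preds=⊤  new=⊤  old=3  +wl: 2
  step 6. node 2  ⊔preds=⊤  new=⊤  old=2  +wl: 0,1
  step 7. node 0  ⊔preds=⊤  new=⊤  stable
  step 8. node 1  ⊔preds=⊤  new=⊤  stable

Least fixpoint reached:
  node 0: ⊤
  node 1: ⊤
  node 2: ⊤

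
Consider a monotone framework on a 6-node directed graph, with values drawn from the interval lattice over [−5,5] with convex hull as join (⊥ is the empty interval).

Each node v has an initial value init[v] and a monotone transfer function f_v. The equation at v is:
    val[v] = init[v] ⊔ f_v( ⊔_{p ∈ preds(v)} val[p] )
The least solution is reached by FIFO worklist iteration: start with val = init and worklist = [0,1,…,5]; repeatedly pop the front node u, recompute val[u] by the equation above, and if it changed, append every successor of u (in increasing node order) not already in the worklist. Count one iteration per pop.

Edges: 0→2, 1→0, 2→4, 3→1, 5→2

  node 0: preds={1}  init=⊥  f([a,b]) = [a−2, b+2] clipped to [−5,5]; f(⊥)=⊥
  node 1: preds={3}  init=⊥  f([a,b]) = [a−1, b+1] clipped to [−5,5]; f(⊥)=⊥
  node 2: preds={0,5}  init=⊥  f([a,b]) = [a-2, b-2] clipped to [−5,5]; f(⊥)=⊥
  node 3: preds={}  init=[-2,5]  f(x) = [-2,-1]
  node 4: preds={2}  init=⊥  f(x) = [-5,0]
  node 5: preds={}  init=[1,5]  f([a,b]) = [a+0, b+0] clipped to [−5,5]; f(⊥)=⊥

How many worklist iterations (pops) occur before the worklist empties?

Iteration log — 9 steps:
  step 1. node 0  ⊔preds=⊥  new=⊥  stable
  step 2. node 1  ⊔preds=[-2,5]  new=[-3,5]  old=⊥  +wl: 0
  step 3. node 2  ⊔preds=[1,5]  new=[-1,3]  old=⊥  +wl: 
  step 4. node 3  ⊔preds=⊥  new=[-2,5]  stable
  step 5. node 4  ⊔preds=[-1,3]  new=[-5,0]  old=⊥  +wl: 
  step 6. node 5  ⊔preds=⊥  new=[1,5]  stable
  step 7. node 0  ⊔preds=[-3,5]  new=[-5,5]  old=⊥  +wl: 2
  step 8. node 2  ⊔preds=[-5,5]  new=[-5,3]  old=[-1,3]  +wl: 4
  step 9. node 4  ⊔preds=[-5,3]  new=[-5,0]  stable

Least fixpoint reached:
  node 0: [-5,5]
  node 1: [-3,5]
  node 2: [-5,3]
  node 3: [-2,5]
  node 4: [-5,0]
  node 5: [1,5]

9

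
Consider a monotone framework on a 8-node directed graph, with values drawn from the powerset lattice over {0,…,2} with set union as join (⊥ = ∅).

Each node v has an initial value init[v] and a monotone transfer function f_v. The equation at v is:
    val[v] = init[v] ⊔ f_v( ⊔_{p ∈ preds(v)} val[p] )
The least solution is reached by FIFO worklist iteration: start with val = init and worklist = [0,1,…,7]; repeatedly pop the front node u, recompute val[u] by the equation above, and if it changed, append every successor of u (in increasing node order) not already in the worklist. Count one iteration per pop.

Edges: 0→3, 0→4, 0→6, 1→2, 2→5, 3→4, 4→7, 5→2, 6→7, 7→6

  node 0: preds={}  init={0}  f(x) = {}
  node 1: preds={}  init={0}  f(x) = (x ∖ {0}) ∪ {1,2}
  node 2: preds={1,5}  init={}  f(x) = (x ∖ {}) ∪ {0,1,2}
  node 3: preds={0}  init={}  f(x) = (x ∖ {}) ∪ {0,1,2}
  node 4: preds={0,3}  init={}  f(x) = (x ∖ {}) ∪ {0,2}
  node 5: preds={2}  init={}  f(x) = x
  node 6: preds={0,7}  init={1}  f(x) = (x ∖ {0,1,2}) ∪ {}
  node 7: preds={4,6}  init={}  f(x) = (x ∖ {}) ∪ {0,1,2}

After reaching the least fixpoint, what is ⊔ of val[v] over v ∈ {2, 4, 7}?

{0,1,2}

Trace (10 dequeues):
  [1] u=0 | in {} | out {0} | ==
  [2] u=1 | in {} | out {0,1,2} | prev {0} | push {}
  [3] u=2 | in {0,1,2} | out {0,1,2} | prev {} | push {}
  [4] u=3 | in {0} | out {0,1,2} | prev {} | push {}
  [5] u=4 | in {0,1,2} | out {0,1,2} | prev {} | push {}
  [6] u=5 | in {0,1,2} | out {0,1,2} | prev {} | push {2}
  [7] u=6 | in {0} | out {1} | ==
  [8] u=7 | in {0,1,2} | out {0,1,2} | prev {} | push {6}
  [9] u=2 | in {0,1,2} | out {0,1,2} | ==
  [10] u=6 | in {0,1,2} | out {1} | ==

Converged values:
  [0] {0}
  [1] {0,1,2}
  [2] {0,1,2}
  [3] {0,1,2}
  [4] {0,1,2}
  [5] {0,1,2}
  [6] {1}
  [7] {0,1,2}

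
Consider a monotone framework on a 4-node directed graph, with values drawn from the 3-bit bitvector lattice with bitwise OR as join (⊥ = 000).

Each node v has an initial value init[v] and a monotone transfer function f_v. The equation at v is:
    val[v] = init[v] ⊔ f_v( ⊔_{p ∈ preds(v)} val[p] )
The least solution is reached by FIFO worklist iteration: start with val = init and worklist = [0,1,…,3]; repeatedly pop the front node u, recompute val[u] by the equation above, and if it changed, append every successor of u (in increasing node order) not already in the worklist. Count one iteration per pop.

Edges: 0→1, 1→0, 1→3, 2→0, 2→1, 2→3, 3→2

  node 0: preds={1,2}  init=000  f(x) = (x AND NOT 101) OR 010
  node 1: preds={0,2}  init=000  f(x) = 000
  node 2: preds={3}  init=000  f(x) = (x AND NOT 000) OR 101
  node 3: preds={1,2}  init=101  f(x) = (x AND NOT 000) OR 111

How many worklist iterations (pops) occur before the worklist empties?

Iteration log — 10 steps:
  step 1. node 0  ⊔preds=000  new=010  old=000  +wl: 
  step 2. node 1  ⊔preds=010  new=000  stable
  step 3. node 2  ⊔preds=101  new=101  old=000  +wl: 0,1
  step 4. node 3  ⊔preds=101  new=111  old=101  +wl: 2
  step 5. node 0  ⊔preds=101  new=010  stable
  step 6. node 1  ⊔preds=111  new=000  stable
  step 7. node 2  ⊔preds=111  new=111  old=101  +wl: 0,1,3
  step 8. node 0  ⊔preds=111  new=010  stable
  step 9. node 1  ⊔preds=111  new=000  stable
  step 10. node 3  ⊔preds=111  new=111  stable

Least fixpoint reached:
  node 0: 010
  node 1: 000
  node 2: 111
  node 3: 111

10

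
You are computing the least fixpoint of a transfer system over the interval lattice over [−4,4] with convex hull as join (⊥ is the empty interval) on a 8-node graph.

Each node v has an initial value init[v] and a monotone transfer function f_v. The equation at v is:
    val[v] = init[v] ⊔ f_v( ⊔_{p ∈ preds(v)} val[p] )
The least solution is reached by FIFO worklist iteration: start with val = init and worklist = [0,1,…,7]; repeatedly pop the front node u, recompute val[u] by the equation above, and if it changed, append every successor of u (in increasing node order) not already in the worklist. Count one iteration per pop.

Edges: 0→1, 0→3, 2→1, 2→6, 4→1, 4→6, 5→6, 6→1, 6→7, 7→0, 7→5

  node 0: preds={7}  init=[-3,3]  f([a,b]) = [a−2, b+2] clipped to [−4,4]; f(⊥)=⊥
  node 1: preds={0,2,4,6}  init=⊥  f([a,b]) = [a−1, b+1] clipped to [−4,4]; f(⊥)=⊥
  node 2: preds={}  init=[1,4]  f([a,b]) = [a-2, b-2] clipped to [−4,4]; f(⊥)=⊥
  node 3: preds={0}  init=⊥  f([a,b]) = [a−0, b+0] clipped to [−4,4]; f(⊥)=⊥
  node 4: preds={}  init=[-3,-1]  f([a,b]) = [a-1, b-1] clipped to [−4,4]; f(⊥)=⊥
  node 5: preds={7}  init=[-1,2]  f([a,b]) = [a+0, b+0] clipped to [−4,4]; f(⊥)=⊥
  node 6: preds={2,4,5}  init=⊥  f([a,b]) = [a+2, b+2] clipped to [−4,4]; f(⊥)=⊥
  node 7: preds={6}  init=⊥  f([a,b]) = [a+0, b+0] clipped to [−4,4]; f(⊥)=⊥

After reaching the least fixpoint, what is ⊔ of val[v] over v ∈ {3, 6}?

Trace (14 dequeues):
  [1] u=0 | in ⊥ | out [-3,3] | ==
  [2] u=1 | in [-3,4] | out [-4,4] | prev ⊥ | push {}
  [3] u=2 | in ⊥ | out [1,4] | ==
  [4] u=3 | in [-3,3] | out [-3,3] | prev ⊥ | push {}
  [5] u=4 | in ⊥ | out [-3,-1] | ==
  [6] u=5 | in ⊥ | out [-1,2] | ==
  [7] u=6 | in [-3,4] | out [-1,4] | prev ⊥ | push {1}
  [8] u=7 | in [-1,4] | out [-1,4] | prev ⊥ | push {0,5}
  [9] u=1 | in [-3,4] | out [-4,4] | ==
  [10] u=0 | in [-1,4] | out [-3,4] | prev [-3,3] | push {1,3}
  [11] u=5 | in [-1,4] | out [-1,4] | prev [-1,2] | push {6}
  [12] u=1 | in [-3,4] | out [-4,4] | ==
  [13] u=3 | in [-3,4] | out [-3,4] | prev [-3,3] | push {}
  [14] u=6 | in [-3,4] | out [-1,4] | ==

Converged values:
  [0] [-3,4]
  [1] [-4,4]
  [2] [1,4]
  [3] [-3,4]
  [4] [-3,-1]
  [5] [-1,4]
  [6] [-1,4]
  [7] [-1,4]

[-3,4]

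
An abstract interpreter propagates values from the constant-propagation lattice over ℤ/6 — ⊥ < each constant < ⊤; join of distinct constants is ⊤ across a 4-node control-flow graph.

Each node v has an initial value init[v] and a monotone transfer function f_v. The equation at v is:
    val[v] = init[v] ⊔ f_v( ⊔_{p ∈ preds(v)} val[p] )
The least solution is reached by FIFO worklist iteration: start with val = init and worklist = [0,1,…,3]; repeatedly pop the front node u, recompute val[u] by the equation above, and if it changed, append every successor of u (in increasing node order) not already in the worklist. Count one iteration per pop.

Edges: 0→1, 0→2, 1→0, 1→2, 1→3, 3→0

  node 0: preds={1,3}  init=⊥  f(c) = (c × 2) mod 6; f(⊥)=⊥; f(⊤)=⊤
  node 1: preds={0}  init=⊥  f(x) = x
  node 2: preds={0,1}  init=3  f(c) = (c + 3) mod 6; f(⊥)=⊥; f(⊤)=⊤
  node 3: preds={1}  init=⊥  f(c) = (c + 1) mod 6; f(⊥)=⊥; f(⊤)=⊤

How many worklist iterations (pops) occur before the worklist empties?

4

Iteration log — 4 steps:
  step 1. node 0  ⊔preds=⊥  new=⊥  stable
  step 2. node 1  ⊔preds=⊥  new=⊥  stable
  step 3. node 2  ⊔preds=⊥  new=3  stable
  step 4. node 3  ⊔preds=⊥  new=⊥  stable

Least fixpoint reached:
  node 0: ⊥
  node 1: ⊥
  node 2: 3
  node 3: ⊥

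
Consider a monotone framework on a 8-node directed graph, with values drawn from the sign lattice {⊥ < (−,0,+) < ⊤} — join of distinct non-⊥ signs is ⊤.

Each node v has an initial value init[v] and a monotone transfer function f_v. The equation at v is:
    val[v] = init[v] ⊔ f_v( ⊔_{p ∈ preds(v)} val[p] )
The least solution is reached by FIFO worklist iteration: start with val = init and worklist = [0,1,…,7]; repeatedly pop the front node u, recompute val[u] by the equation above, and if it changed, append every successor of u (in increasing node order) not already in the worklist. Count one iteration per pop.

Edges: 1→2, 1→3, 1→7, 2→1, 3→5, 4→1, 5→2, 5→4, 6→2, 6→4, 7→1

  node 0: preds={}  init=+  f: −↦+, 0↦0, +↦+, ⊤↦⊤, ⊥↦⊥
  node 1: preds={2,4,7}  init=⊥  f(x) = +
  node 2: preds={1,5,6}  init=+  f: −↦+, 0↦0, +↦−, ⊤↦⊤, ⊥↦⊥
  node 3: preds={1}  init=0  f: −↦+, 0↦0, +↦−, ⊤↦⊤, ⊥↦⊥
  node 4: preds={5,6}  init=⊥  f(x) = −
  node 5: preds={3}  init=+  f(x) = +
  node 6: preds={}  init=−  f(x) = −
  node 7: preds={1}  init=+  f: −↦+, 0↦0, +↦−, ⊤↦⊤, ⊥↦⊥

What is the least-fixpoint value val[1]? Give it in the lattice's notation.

Worklist (9 pops):
  #1 pop 0: in=⊥ → + (no change)
  #2 pop 1: in=+ → + (was ⊥); enqueue []
  #3 pop 2: in=⊤ → ⊤ (was +); enqueue [1]
  #4 pop 3: in=+ → ⊤ (was 0); enqueue []
  #5 pop 4: in=⊤ → − (was ⊥); enqueue []
  #6 pop 5: in=⊤ → + (no change)
  #7 pop 6: in=⊥ → − (no change)
  #8 pop 7: in=+ → ⊤ (was +); enqueue []
  #9 pop 1: in=⊤ → + (no change)

Fixpoint:
  val[0] = +
  val[1] = +
  val[2] = ⊤
  val[3] = ⊤
  val[4] = −
  val[5] = +
  val[6] = −
  val[7] = ⊤

+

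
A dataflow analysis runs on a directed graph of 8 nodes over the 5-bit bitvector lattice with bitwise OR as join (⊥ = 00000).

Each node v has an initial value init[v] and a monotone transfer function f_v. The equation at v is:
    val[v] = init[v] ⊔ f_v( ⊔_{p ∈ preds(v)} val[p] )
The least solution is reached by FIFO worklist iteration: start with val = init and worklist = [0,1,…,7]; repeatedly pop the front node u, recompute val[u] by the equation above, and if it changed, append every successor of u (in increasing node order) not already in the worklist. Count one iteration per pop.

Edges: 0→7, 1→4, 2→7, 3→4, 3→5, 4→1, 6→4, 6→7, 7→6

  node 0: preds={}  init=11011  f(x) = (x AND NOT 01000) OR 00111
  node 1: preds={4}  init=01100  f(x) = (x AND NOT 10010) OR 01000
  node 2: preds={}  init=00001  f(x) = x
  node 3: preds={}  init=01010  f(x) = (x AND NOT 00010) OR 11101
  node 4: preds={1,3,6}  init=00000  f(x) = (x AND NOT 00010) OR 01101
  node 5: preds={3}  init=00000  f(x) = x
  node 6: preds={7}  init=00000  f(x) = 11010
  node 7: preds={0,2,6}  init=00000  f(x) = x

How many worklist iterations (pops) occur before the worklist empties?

Iteration log — 11 steps:
  step 1. node 0  ⊔preds=00000  new=11111  old=11011  +wl: 
  step 2. node 1  ⊔preds=00000  new=01100  stable
  step 3. node 2  ⊔preds=00000  new=00001  stable
  step 4. node 3  ⊔preds=00000  new=11111  old=01010  +wl: 
  step 5. node 4  ⊔preds=11111  new=11101  old=00000  +wl: 1
  step 6. node 5  ⊔preds=11111  new=11111  old=00000  +wl: 
  step 7. node 6  ⊔preds=00000  new=11010  old=00000  +wl: 4
  step 8. node 7  ⊔preds=11111  new=11111  old=00000  +wl: 6
  step 9. node 1  ⊔preds=11101  new=01101  old=01100  +wl: 
  step 10. node 4  ⊔preds=11111  new=11101  stable
  step 11. node 6  ⊔preds=11111  new=11010  stable

Least fixpoint reached:
  node 0: 11111
  node 1: 01101
  node 2: 00001
  node 3: 11111
  node 4: 11101
  node 5: 11111
  node 6: 11010
  node 7: 11111

11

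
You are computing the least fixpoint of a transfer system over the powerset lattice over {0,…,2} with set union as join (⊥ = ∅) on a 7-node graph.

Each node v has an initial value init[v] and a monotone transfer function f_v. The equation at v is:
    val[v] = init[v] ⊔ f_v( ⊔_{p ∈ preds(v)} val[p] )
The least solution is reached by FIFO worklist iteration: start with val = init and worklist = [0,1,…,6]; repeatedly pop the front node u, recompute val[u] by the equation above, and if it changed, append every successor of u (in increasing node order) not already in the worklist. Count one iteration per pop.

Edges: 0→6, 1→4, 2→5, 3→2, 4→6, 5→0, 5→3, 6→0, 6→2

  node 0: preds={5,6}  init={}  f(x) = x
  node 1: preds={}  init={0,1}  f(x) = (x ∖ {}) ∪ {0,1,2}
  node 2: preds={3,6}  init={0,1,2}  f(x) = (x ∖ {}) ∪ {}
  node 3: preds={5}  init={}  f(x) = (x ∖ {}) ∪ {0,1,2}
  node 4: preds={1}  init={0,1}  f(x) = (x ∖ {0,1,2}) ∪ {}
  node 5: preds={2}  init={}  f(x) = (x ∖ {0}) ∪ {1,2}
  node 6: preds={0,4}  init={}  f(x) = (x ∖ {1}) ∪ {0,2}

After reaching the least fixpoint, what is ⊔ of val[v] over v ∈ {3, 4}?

{0,1,2}

Worklist (11 pops):
  #1 pop 0: in={} → {} (no change)
  #2 pop 1: in={} → {0,1,2} (was {0,1}); enqueue []
  #3 pop 2: in={} → {0,1,2} (no change)
  #4 pop 3: in={} → {0,1,2} (was {}); enqueue [2]
  #5 pop 4: in={0,1,2} → {0,1} (no change)
  #6 pop 5: in={0,1,2} → {1,2} (was {}); enqueue [0,3]
  #7 pop 6: in={0,1} → {0,2} (was {}); enqueue []
  #8 pop 2: in={0,1,2} → {0,1,2} (no change)
  #9 pop 0: in={0,1,2} → {0,1,2} (was {}); enqueue [6]
  #10 pop 3: in={1,2} → {0,1,2} (no change)
  #11 pop 6: in={0,1,2} → {0,2} (no change)

Fixpoint:
  val[0] = {0,1,2}
  val[1] = {0,1,2}
  val[2] = {0,1,2}
  val[3] = {0,1,2}
  val[4] = {0,1}
  val[5] = {1,2}
  val[6] = {0,2}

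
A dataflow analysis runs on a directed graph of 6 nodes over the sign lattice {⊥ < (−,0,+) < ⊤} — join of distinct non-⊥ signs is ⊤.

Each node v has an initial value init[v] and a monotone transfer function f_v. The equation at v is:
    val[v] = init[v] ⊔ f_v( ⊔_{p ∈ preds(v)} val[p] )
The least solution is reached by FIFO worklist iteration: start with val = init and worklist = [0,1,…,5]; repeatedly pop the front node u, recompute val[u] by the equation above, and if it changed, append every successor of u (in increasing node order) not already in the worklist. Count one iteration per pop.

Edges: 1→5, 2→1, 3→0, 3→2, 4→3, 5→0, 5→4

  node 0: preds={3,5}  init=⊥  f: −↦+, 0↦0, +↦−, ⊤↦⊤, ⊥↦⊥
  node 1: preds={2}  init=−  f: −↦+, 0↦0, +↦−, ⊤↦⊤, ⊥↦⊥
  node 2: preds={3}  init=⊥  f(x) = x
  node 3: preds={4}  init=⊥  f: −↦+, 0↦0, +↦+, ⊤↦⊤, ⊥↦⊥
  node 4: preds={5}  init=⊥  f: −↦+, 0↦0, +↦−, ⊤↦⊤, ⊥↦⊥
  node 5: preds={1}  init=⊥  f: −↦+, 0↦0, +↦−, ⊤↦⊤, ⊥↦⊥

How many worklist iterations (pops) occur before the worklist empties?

12

Iteration log — 12 steps:
  step 1. node 0  ⊔preds=⊥  new=⊥  stable
  step 2. node 1  ⊔preds=⊥  new=−  stable
  step 3. node 2  ⊔preds=⊥  new=⊥  stable
  step 4. node 3  ⊔preds=⊥  new=⊥  stable
  step 5. node 4  ⊔preds=⊥  new=⊥  stable
  step 6. node 5  ⊔preds=−  new=+  old=⊥  +wl: 0,4
  step 7. node 0  ⊔preds=+  new=−  old=⊥  +wl: 
  step 8. node 4  ⊔preds=+  new=−  old=⊥  +wl: 3
  step 9. node 3  ⊔preds=−  new=+  old=⊥  +wl: 0,2
  step 10. node 0  ⊔preds=+  new=−  stable
  step 11. node 2  ⊔preds=+  new=+  old=⊥  +wl: 1
  step 12. node 1  ⊔preds=+  new=−  stable

Least fixpoint reached:
  node 0: −
  node 1: −
  node 2: +
  node 3: +
  node 4: −
  node 5: +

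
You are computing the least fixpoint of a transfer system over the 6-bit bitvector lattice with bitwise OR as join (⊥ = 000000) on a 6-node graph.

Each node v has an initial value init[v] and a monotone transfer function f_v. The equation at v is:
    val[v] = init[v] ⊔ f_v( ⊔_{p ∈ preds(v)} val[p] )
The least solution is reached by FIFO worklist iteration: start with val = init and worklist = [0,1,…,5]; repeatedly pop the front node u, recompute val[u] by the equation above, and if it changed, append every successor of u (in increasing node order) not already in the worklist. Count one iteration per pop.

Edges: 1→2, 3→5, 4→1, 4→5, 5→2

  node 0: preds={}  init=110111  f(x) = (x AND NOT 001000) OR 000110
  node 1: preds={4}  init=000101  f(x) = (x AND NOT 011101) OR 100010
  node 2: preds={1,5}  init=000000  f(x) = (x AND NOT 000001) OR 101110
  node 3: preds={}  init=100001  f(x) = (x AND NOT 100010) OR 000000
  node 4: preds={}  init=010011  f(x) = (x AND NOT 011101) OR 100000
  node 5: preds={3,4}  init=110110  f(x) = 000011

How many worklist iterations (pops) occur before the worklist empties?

Trace (8 dequeues):
  [1] u=0 | in 000000 | out 110111 | ==
  [2] u=1 | in 010011 | out 100111 | prev 000101 | push {}
  [3] u=2 | in 110111 | out 111110 | prev 000000 | push {}
  [4] u=3 | in 000000 | out 100001 | ==
  [5] u=4 | in 000000 | out 110011 | prev 010011 | push {1}
  [6] u=5 | in 110011 | out 110111 | prev 110110 | push {2}
  [7] u=1 | in 110011 | out 100111 | ==
  [8] u=2 | in 110111 | out 111110 | ==

Converged values:
  [0] 110111
  [1] 100111
  [2] 111110
  [3] 100001
  [4] 110011
  [5] 110111

8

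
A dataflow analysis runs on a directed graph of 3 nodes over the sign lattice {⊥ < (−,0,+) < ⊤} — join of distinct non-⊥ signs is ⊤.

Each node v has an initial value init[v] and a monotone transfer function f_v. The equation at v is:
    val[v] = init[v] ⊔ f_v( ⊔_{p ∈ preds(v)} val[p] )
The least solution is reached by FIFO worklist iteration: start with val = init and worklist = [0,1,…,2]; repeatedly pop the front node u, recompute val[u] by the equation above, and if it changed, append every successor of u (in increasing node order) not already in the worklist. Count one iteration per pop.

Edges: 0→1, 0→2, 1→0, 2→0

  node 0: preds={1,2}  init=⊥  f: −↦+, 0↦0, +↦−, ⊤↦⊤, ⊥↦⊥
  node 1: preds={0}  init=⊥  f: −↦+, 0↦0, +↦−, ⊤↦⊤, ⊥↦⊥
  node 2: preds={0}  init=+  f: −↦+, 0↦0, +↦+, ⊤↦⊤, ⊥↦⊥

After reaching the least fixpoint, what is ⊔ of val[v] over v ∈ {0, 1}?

Worklist (4 pops):
  #1 pop 0: in=+ → − (was ⊥); enqueue []
  #2 pop 1: in=− → + (was ⊥); enqueue [0]
  #3 pop 2: in=− → + (no change)
  #4 pop 0: in=+ → − (no change)

Fixpoint:
  val[0] = −
  val[1] = +
  val[2] = +

⊤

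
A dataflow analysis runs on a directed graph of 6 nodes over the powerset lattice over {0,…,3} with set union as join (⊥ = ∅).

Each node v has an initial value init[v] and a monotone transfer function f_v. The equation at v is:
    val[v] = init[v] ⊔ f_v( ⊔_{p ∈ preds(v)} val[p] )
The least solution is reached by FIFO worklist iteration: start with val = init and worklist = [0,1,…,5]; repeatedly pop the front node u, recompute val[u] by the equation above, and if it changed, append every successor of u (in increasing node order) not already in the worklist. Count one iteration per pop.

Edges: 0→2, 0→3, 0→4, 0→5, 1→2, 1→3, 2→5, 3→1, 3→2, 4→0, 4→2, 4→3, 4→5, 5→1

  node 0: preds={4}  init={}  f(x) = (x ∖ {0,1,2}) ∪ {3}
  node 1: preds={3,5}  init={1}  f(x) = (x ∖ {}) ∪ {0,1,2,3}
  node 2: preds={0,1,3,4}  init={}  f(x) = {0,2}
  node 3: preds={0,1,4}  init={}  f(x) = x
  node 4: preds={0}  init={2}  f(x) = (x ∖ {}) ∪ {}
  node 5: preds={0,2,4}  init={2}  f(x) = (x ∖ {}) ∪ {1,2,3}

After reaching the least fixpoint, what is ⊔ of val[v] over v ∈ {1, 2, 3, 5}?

{0,1,2,3}

Trace (10 dequeues):
  [1] u=0 | in {2} | out {3} | prev {} | push {}
  [2] u=1 | in {2} | out {0,1,2,3} | prev {1} | push {}
  [3] u=2 | in {0,1,2,3} | out {0,2} | prev {} | push {}
  [4] u=3 | in {0,1,2,3} | out {0,1,2,3} | prev {} | push {1,2}
  [5] u=4 | in {3} | out {2,3} | prev {2} | push {0,3}
  [6] u=5 | in {0,2,3} | out {0,1,2,3} | prev {2} | push {}
  [7] u=1 | in {0,1,2,3} | out {0,1,2,3} | ==
  [8] u=2 | in {0,1,2,3} | out {0,2} | ==
  [9] u=0 | in {2,3} | out {3} | ==
  [10] u=3 | in {0,1,2,3} | out {0,1,2,3} | ==

Converged values:
  [0] {3}
  [1] {0,1,2,3}
  [2] {0,2}
  [3] {0,1,2,3}
  [4] {2,3}
  [5] {0,1,2,3}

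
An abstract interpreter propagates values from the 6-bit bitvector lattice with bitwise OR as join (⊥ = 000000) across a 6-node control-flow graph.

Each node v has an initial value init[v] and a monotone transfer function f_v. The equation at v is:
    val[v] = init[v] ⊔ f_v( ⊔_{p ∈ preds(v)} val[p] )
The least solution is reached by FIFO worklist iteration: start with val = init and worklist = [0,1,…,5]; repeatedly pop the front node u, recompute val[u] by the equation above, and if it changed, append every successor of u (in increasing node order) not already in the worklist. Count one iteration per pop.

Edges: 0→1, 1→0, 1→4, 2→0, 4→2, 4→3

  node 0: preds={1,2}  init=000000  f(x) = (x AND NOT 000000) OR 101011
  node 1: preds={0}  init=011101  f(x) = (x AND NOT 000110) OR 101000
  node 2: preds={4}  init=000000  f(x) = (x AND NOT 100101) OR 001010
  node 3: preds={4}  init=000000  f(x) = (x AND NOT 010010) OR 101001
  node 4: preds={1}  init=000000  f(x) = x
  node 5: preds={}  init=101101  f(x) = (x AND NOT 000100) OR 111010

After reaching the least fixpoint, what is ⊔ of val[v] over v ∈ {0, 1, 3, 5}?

Iteration log — 10 steps:
  step 1. node 0  ⊔preds=011101  new=111111  old=000000  +wl: 
  step 2. node 1  ⊔preds=111111  new=111101  old=011101  +wl: 0
  step 3. node 2  ⊔preds=000000  new=001010  old=000000  +wl: 
  step 4. node 3  ⊔preds=000000  new=101001  old=000000  +wl: 
  step 5. node 4  ⊔preds=111101  new=111101  old=000000  +wl: 2,3
  step 6. node 5  ⊔preds=000000  new=111111  old=101101  +wl: 
  step 7. node 0  ⊔preds=111111  new=111111  stable
  step 8. node 2  ⊔preds=111101  new=011010  old=001010  +wl: 0
  step 9. node 3  ⊔preds=111101  new=101101  old=101001  +wl: 
  step 10. node 0  ⊔preds=111111  new=111111  stable

Least fixpoint reached:
  node 0: 111111
  node 1: 111101
  node 2: 011010
  node 3: 101101
  node 4: 111101
  node 5: 111111

111111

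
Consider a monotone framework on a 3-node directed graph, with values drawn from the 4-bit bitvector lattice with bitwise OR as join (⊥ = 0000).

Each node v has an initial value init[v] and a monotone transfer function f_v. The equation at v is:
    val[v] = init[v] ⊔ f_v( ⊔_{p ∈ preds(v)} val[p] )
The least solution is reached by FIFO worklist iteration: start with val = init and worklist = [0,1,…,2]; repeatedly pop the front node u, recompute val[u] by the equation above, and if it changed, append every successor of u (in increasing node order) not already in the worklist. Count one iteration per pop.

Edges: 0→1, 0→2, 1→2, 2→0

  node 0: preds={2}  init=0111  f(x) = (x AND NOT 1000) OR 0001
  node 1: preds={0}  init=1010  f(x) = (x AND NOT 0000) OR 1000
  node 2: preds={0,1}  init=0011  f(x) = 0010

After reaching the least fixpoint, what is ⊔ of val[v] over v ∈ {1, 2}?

1111

Trace (3 dequeues):
  [1] u=0 | in 0011 | out 0111 | ==
  [2] u=1 | in 0111 | out 1111 | prev 1010 | push {}
  [3] u=2 | in 1111 | out 0011 | ==

Converged values:
  [0] 0111
  [1] 1111
  [2] 0011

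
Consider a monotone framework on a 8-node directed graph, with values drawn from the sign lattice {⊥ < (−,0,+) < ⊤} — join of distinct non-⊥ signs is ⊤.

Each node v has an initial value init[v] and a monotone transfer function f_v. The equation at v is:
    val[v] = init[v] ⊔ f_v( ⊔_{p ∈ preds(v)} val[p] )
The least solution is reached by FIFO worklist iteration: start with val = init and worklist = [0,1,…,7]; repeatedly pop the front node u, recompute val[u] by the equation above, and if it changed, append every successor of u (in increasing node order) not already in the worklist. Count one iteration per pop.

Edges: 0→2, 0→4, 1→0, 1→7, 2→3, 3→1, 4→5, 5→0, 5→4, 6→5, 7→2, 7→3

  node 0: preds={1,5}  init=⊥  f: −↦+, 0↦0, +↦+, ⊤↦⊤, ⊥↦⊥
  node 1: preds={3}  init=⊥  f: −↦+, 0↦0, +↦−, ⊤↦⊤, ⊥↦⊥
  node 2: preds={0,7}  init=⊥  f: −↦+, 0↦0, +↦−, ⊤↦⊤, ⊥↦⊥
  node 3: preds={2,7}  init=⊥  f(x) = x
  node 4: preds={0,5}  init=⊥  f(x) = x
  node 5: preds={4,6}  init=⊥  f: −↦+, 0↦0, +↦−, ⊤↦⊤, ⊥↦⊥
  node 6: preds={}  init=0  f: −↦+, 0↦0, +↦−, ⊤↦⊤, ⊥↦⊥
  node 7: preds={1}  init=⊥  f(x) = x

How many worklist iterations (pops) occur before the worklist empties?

18

Trace (18 dequeues):
  [1] u=0 | in ⊥ | out ⊥ | ==
  [2] u=1 | in ⊥ | out ⊥ | ==
  [3] u=2 | in ⊥ | out ⊥ | ==
  [4] u=3 | in ⊥ | out ⊥ | ==
  [5] u=4 | in ⊥ | out ⊥ | ==
  [6] u=5 | in 0 | out 0 | prev ⊥ | push {0,4}
  [7] u=6 | in ⊥ | out 0 | ==
  [8] u=7 | in ⊥ | out ⊥ | ==
  [9] u=0 | in 0 | out 0 | prev ⊥ | push {2}
  [10] u=4 | in 0 | out 0 | prev ⊥ | push {5}
  [11] u=2 | in 0 | out 0 | prev ⊥ | push {3}
  [12] u=5 | in 0 | out 0 | ==
  [13] u=3 | in 0 | out 0 | prev ⊥ | push {1}
  [14] u=1 | in 0 | out 0 | prev ⊥ | push {0,7}
  [15] u=0 | in 0 | out 0 | ==
  [16] u=7 | in 0 | out 0 | prev ⊥ | push {2,3}
  [17] u=2 | in 0 | out 0 | ==
  [18] u=3 | in 0 | out 0 | ==

Converged values:
  [0] 0
  [1] 0
  [2] 0
  [3] 0
  [4] 0
  [5] 0
  [6] 0
  [7] 0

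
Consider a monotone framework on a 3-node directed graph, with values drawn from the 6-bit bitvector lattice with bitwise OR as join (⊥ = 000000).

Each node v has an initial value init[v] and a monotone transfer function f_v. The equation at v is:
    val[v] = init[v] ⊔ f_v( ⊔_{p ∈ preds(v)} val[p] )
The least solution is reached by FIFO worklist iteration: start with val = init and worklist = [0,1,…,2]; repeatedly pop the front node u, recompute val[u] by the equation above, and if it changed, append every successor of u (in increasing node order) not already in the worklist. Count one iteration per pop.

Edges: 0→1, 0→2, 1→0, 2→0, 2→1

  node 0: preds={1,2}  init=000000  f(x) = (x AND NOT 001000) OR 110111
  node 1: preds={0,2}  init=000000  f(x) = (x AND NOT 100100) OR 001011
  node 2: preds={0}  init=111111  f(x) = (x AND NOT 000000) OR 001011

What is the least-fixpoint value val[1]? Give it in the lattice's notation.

Trace (4 dequeues):
  [1] u=0 | in 111111 | out 110111 | prev 000000 | push {}
  [2] u=1 | in 111111 | out 011011 | prev 000000 | push {0}
  [3] u=2 | in 110111 | out 111111 | ==
  [4] u=0 | in 111111 | out 110111 | ==

Converged values:
  [0] 110111
  [1] 011011
  [2] 111111

011011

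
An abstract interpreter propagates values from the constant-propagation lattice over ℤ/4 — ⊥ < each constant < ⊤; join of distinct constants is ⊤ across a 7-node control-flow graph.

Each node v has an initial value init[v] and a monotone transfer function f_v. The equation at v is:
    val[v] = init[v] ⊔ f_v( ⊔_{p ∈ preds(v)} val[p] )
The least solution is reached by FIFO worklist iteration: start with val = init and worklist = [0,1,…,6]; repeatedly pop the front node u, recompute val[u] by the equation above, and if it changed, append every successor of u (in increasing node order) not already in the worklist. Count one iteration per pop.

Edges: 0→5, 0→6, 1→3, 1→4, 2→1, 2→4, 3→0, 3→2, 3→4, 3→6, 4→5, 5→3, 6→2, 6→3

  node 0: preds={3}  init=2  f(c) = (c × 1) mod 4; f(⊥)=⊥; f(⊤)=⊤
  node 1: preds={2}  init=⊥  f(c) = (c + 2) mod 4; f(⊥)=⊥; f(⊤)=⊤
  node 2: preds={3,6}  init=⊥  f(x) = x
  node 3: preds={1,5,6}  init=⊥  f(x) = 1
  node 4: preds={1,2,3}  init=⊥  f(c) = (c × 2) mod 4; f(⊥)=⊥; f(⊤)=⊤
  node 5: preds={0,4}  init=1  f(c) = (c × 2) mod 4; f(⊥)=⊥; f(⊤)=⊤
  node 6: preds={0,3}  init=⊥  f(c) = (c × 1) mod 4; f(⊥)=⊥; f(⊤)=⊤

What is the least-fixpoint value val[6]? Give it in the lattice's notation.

⊤

Worklist (16 pops):
  #1 pop 0: in=⊥ → 2 (no change)
  #2 pop 1: in=⊥ → ⊥ (no change)
  #3 pop 2: in=⊥ → ⊥ (no change)
  #4 pop 3: in=1 → 1 (was ⊥); enqueue [0,2]
  #5 pop 4: in=1 → 2 (was ⊥); enqueue []
  #6 pop 5: in=2 → ⊤ (was 1); enqueue [3]
  #7 pop 6: in=⊤ → ⊤ (was ⊥); enqueue []
  #8 pop 0: in=1 → ⊤ (was 2); enqueue [5,6]
  #9 pop 2: in=⊤ → ⊤ (was ⊥); enqueue [1,4]
  #10 pop 3: in=⊤ → 1 (no change)
  #11 pop 5: in=⊤ → ⊤ (no change)
  #12 pop 6: in=⊤ → ⊤ (no change)
  #13 pop 1: in=⊤ → ⊤ (was ⊥); enqueue [3]
  #14 pop 4: in=⊤ → ⊤ (was 2); enqueue [5]
  #15 pop 3: in=⊤ → 1 (no change)
  #16 pop 5: in=⊤ → ⊤ (no change)

Fixpoint:
  val[0] = ⊤
  val[1] = ⊤
  val[2] = ⊤
  val[3] = 1
  val[4] = ⊤
  val[5] = ⊤
  val[6] = ⊤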